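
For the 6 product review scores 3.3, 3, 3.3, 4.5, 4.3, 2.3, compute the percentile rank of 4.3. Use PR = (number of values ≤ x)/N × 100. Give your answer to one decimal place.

83.3

N = 6.
Strictly below 4.3: 4. Equal to 4.3: 1.
PR = 5/6 × 100 = 83.3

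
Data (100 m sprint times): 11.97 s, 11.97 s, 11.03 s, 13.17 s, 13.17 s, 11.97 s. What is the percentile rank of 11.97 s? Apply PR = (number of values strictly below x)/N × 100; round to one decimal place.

N = 6.
Strictly below 11.97: 1. Equal to 11.97: 3.
PR = 1/6 × 100 = 16.7

16.7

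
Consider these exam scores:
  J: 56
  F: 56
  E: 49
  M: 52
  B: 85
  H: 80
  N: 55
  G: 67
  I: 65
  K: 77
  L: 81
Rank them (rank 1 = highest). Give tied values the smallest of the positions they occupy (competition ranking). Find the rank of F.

7

Sorted (descending): 85, 81, 80, 77, 67, 65, 56, 56, 55, 52, 49
The 2 values of 56 occupy positions 7–8 → each gets rank 7.
F has value 56 → rank 7.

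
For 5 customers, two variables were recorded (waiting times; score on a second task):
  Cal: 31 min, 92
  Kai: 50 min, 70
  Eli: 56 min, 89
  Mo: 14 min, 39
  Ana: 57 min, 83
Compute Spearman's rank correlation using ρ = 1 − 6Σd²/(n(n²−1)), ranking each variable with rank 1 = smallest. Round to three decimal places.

0.300

Ranks of variable 1: 2, 3, 4, 1, 5
Ranks of variable 2: 5, 2, 4, 1, 3
d = r₁ − r₂: -3, 1, 0, 0, 2
d²: 9, 1, 0, 0, 4; Σd² = 14
ρ = 1 − 6·14/(5·24) = 1 − 84/120 = 0.300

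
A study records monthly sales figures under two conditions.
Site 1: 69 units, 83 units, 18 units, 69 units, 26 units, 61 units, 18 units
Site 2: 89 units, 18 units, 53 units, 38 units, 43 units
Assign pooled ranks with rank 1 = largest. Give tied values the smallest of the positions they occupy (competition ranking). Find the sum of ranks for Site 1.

42

Sorted (descending): 89, 83, 69, 69, 61, 53, 43, 38, 26, 18, 18, 18
The 2 values of 69 occupy positions 3–4 → each gets rank 3.
The 3 values of 18 occupy positions 10–12 → each gets rank 10.
Site 1 values → pooled ranks: 69→3, 83→2, 18→10, 69→3, 26→9, 61→5, 18→10
Rank sum = 3 + 2 + 10 + 3 + 9 + 5 + 10 = 42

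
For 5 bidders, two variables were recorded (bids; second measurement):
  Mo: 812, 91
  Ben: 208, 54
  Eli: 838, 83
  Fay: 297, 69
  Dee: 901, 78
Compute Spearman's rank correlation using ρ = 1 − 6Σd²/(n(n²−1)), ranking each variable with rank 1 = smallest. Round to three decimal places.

0.600

Ranks of variable 1: 3, 1, 4, 2, 5
Ranks of variable 2: 5, 1, 4, 2, 3
d = r₁ − r₂: -2, 0, 0, 0, 2
d²: 4, 0, 0, 0, 4; Σd² = 8
ρ = 1 − 6·8/(5·24) = 1 − 48/120 = 0.600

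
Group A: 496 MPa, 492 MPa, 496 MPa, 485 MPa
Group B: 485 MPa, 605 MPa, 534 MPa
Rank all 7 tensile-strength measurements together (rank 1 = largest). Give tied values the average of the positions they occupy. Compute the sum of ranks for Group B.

Sorted (descending): 605, 534, 496, 496, 492, 485, 485
The 2 values of 496 occupy positions 3–4 → average rank (3+4)/2 = 3.5.
The 2 values of 485 occupy positions 6–7 → average rank (6+7)/2 = 6.5.
Group B values → pooled ranks: 485→6.5, 605→1, 534→2
Rank sum = 6.5 + 1 + 2 = 9.5

9.5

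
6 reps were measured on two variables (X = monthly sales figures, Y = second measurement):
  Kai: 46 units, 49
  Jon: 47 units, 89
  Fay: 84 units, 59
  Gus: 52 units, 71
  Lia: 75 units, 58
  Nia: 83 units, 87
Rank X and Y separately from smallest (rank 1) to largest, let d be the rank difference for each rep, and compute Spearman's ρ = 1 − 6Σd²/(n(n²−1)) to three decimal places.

Ranks of variable 1: 1, 2, 6, 3, 4, 5
Ranks of variable 2: 1, 6, 3, 4, 2, 5
d = r₁ − r₂: 0, -4, 3, -1, 2, 0
d²: 0, 16, 9, 1, 4, 0; Σd² = 30
ρ = 1 − 6·30/(6·35) = 1 − 180/210 = 0.143

0.143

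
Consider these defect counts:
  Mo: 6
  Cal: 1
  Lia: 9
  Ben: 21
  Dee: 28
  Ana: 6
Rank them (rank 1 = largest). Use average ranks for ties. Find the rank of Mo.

4.5

Sorted (descending): 28, 21, 9, 6, 6, 1
The 2 values of 6 occupy positions 4–5 → average rank (4+5)/2 = 4.5.
Mo has value 6 → rank 4.5.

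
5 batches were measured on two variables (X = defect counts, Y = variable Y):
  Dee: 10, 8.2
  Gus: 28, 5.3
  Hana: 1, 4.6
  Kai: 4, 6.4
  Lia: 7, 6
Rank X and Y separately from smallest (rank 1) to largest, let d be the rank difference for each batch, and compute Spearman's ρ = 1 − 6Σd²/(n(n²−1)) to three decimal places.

0.300

Ranks of variable 1: 4, 5, 1, 2, 3
Ranks of variable 2: 5, 2, 1, 4, 3
d = r₁ − r₂: -1, 3, 0, -2, 0
d²: 1, 9, 0, 4, 0; Σd² = 14
ρ = 1 − 6·14/(5·24) = 1 − 84/120 = 0.300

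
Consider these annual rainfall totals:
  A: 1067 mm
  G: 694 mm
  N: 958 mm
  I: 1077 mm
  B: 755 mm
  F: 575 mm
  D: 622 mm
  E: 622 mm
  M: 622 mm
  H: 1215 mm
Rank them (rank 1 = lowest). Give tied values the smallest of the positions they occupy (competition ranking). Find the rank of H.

Sorted (ascending): 575, 622, 622, 622, 694, 755, 958, 1067, 1077, 1215
The 3 values of 622 occupy positions 2–4 → each gets rank 2.
H has value 1215 mm → rank 10.

10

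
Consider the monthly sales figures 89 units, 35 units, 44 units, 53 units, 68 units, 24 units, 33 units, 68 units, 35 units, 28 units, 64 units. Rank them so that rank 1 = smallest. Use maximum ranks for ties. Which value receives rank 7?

Sorted (ascending): 24, 28, 33, 35, 35, 44, 53, 64, 68, 68, 89
The 2 values of 35 occupy positions 4–5 → each gets rank 5.
The 2 values of 68 occupy positions 9–10 → each gets rank 10.
Rank 7 → value 53.

53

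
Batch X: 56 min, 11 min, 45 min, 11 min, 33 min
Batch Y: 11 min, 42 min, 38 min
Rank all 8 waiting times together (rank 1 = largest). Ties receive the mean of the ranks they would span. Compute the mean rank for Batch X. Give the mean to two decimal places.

Sorted (descending): 56, 45, 42, 38, 33, 11, 11, 11
The 3 values of 11 occupy positions 6–8 → average rank 7.
Batch X values → pooled ranks: 56→1, 11→7, 45→2, 11→7, 33→5
Mean rank = (1 + 7 + 2 + 7 + 5) / 5 = 4.40

4.40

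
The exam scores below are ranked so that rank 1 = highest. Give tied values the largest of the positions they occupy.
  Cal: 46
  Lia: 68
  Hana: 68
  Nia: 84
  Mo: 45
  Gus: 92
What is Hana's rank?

Sorted (descending): 92, 84, 68, 68, 46, 45
The 2 values of 68 occupy positions 3–4 → each gets rank 4.
Hana has value 68 → rank 4.

4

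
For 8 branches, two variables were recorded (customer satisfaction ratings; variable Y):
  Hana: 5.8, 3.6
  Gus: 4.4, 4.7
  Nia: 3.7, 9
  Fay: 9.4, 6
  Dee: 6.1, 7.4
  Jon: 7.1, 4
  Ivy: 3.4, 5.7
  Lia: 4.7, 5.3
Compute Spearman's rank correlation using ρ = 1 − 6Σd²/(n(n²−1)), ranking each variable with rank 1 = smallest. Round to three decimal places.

Ranks of variable 1: 5, 3, 2, 8, 6, 7, 1, 4
Ranks of variable 2: 1, 3, 8, 6, 7, 2, 5, 4
d = r₁ − r₂: 4, 0, -6, 2, -1, 5, -4, 0
d²: 16, 0, 36, 4, 1, 25, 16, 0; Σd² = 98
ρ = 1 − 6·98/(8·63) = 1 − 588/504 = -0.167

-0.167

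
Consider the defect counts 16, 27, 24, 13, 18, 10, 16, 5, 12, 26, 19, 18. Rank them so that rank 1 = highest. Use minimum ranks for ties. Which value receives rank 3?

Sorted (descending): 27, 26, 24, 19, 18, 18, 16, 16, 13, 12, 10, 5
The 2 values of 18 occupy positions 5–6 → each gets rank 5.
The 2 values of 16 occupy positions 7–8 → each gets rank 7.
Rank 3 → value 24.

24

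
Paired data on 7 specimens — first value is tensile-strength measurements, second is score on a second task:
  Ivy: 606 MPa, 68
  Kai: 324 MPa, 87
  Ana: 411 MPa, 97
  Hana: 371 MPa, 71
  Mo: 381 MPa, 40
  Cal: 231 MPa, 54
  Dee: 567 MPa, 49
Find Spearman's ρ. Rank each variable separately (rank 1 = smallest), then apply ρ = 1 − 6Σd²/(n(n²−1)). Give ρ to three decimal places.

Ranks of variable 1: 7, 2, 5, 3, 4, 1, 6
Ranks of variable 2: 4, 6, 7, 5, 1, 3, 2
d = r₁ − r₂: 3, -4, -2, -2, 3, -2, 4
d²: 9, 16, 4, 4, 9, 4, 16; Σd² = 62
ρ = 1 − 6·62/(7·48) = 1 − 372/336 = -0.107

-0.107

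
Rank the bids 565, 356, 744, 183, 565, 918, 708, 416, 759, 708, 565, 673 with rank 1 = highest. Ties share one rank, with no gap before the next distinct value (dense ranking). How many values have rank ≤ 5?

6

Sorted (descending): 918, 759, 744, 708, 708, 673, 565, 565, 565, 416, 356, 183
The 2 values of 708 share dense rank 4.
The 3 values of 565 share dense rank 6.
Remaining distinct values take the next consecutive integers.
Ranks ≤ 5: {1, 2, 3, 4, 4, 5} → 6 values.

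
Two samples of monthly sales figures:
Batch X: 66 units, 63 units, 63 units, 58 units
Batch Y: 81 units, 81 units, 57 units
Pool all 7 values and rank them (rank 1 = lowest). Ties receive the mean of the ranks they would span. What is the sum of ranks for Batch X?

14

Sorted (ascending): 57, 58, 63, 63, 66, 81, 81
The 2 values of 63 occupy positions 3–4 → average rank (3+4)/2 = 3.5.
The 2 values of 81 occupy positions 6–7 → average rank (6+7)/2 = 6.5.
Batch X values → pooled ranks: 66→5, 63→3.5, 63→3.5, 58→2
Rank sum = 5 + 3.5 + 3.5 + 2 = 14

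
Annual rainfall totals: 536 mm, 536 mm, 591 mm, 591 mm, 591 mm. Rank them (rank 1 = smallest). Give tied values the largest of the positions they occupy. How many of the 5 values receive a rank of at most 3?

2

Sorted (ascending): 536, 536, 591, 591, 591
The 2 values of 536 occupy positions 1–2 → each gets rank 2.
The 3 values of 591 occupy positions 3–5 → each gets rank 5.
Ranks ≤ 3: {2, 2} → 2 values.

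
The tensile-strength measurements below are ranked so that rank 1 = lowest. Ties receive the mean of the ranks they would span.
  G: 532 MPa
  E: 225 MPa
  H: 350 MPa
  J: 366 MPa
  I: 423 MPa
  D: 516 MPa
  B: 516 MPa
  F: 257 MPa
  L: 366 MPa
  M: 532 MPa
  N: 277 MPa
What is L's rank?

5.5

Sorted (ascending): 225, 257, 277, 350, 366, 366, 423, 516, 516, 532, 532
The 2 values of 366 occupy positions 5–6 → average rank (5+6)/2 = 5.5.
The 2 values of 516 occupy positions 8–9 → average rank (8+9)/2 = 8.5.
The 2 values of 532 occupy positions 10–11 → average rank (10+11)/2 = 10.5.
L has value 366 MPa → rank 5.5.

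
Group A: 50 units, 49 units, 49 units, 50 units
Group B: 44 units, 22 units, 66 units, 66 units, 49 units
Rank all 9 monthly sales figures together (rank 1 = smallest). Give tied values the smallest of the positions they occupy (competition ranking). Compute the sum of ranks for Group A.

Sorted (ascending): 22, 44, 49, 49, 49, 50, 50, 66, 66
The 3 values of 49 occupy positions 3–5 → each gets rank 3.
The 2 values of 50 occupy positions 6–7 → each gets rank 6.
The 2 values of 66 occupy positions 8–9 → each gets rank 8.
Group A values → pooled ranks: 50→6, 49→3, 49→3, 50→6
Rank sum = 6 + 3 + 3 + 6 = 18

18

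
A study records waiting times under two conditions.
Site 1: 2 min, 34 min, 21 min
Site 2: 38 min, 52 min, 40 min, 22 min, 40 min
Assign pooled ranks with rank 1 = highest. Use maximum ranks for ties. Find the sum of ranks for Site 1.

Sorted (descending): 52, 40, 40, 38, 34, 22, 21, 2
The 2 values of 40 occupy positions 2–3 → each gets rank 3.
Site 1 values → pooled ranks: 2→8, 34→5, 21→7
Rank sum = 8 + 5 + 7 = 20

20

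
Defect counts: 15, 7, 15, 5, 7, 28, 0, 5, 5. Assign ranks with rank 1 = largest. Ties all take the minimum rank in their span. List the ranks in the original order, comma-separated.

2, 4, 2, 6, 4, 1, 9, 6, 6

Sorted (descending): 28, 15, 15, 7, 7, 5, 5, 5, 0
The 2 values of 15 occupy positions 2–3 → each gets rank 2.
The 2 values of 7 occupy positions 4–5 → each gets rank 4.
The 3 values of 5 occupy positions 6–8 → each gets rank 6.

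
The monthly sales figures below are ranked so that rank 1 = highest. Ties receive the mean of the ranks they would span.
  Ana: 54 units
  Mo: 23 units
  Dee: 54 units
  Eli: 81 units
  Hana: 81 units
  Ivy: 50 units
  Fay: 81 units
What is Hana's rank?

2

Sorted (descending): 81, 81, 81, 54, 54, 50, 23
The 3 values of 81 occupy positions 1–3 → average rank 2.
The 2 values of 54 occupy positions 4–5 → average rank (4+5)/2 = 4.5.
Hana has value 81 units → rank 2.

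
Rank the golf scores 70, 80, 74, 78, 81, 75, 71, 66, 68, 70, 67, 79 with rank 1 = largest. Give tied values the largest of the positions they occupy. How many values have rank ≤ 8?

Sorted (descending): 81, 80, 79, 78, 75, 74, 71, 70, 70, 68, 67, 66
The 2 values of 70 occupy positions 8–9 → each gets rank 9.
Ranks ≤ 8: {1, 2, 3, 4, 5, 6, 7} → 7 values.

7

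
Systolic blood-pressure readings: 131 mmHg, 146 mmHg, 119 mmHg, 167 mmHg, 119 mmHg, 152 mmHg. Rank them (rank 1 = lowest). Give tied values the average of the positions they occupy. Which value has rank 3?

Sorted (ascending): 119, 119, 131, 146, 152, 167
The 2 values of 119 occupy positions 1–2 → average rank (1+2)/2 = 1.5.
Rank 3 → value 131.

131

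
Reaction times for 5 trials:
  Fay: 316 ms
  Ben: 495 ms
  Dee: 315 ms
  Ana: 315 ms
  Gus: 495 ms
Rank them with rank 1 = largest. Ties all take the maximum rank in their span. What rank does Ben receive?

Sorted (descending): 495, 495, 316, 315, 315
The 2 values of 495 occupy positions 1–2 → each gets rank 2.
The 2 values of 315 occupy positions 4–5 → each gets rank 5.
Ben has value 495 ms → rank 2.

2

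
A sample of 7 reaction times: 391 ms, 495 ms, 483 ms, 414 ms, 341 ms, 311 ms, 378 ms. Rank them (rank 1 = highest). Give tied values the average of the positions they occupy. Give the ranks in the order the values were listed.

Sorted (descending): 495, 483, 414, 391, 378, 341, 311
No ties — each value takes its position as its rank.

4, 1, 2, 3, 6, 7, 5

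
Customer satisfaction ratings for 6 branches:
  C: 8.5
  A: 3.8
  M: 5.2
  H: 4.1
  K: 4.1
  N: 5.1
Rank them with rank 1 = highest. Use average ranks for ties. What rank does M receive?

Sorted (descending): 8.5, 5.2, 5.1, 4.1, 4.1, 3.8
The 2 values of 4.1 occupy positions 4–5 → average rank (4+5)/2 = 4.5.
M has value 5.2 → rank 2.

2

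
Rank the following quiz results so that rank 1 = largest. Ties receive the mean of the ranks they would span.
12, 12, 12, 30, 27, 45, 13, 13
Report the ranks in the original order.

7, 7, 7, 2, 3, 1, 4.5, 4.5

Sorted (descending): 45, 30, 27, 13, 13, 12, 12, 12
The 2 values of 13 occupy positions 4–5 → average rank (4+5)/2 = 4.5.
The 3 values of 12 occupy positions 6–8 → average rank 7.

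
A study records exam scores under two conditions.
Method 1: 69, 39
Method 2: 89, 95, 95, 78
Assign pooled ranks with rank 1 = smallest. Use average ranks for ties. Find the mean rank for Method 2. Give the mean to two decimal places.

4.50

Sorted (ascending): 39, 69, 78, 89, 95, 95
The 2 values of 95 occupy positions 5–6 → average rank (5+6)/2 = 5.5.
Method 2 values → pooled ranks: 89→4, 95→5.5, 95→5.5, 78→3
Mean rank = (4 + 5.5 + 5.5 + 3) / 4 = 4.50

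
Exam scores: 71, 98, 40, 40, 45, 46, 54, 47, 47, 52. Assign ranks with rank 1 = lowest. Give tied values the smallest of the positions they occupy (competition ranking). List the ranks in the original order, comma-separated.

9, 10, 1, 1, 3, 4, 8, 5, 5, 7

Sorted (ascending): 40, 40, 45, 46, 47, 47, 52, 54, 71, 98
The 2 values of 40 occupy positions 1–2 → each gets rank 1.
The 2 values of 47 occupy positions 5–6 → each gets rank 5.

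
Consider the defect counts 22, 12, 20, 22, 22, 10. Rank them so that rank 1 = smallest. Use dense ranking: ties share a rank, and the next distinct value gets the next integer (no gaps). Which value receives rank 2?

12

Sorted (ascending): 10, 12, 20, 22, 22, 22
The 3 values of 22 share dense rank 4.
Remaining distinct values take the next consecutive integers.
Rank 2 → value 12.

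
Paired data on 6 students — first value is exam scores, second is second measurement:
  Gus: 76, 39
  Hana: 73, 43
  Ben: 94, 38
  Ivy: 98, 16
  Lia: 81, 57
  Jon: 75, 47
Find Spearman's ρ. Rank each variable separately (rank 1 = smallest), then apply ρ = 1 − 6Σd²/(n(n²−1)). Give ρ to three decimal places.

-0.600

Ranks of variable 1: 3, 1, 5, 6, 4, 2
Ranks of variable 2: 3, 4, 2, 1, 6, 5
d = r₁ − r₂: 0, -3, 3, 5, -2, -3
d²: 0, 9, 9, 25, 4, 9; Σd² = 56
ρ = 1 − 6·56/(6·35) = 1 − 336/210 = -0.600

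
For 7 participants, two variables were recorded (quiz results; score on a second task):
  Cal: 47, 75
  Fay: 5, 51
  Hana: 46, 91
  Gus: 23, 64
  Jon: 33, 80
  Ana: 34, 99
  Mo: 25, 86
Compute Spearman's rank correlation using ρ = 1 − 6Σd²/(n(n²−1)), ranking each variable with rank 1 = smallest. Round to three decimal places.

Ranks of variable 1: 7, 1, 6, 2, 4, 5, 3
Ranks of variable 2: 3, 1, 6, 2, 4, 7, 5
d = r₁ − r₂: 4, 0, 0, 0, 0, -2, -2
d²: 16, 0, 0, 0, 0, 4, 4; Σd² = 24
ρ = 1 − 6·24/(7·48) = 1 − 144/336 = 0.571

0.571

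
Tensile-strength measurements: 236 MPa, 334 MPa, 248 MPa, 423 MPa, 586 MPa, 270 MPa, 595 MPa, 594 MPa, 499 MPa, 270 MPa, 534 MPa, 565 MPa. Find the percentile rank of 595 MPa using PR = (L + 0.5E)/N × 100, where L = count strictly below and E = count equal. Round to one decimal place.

N = 12.
Strictly below 595: 11. Equal to 595: 1.
PR = (11 + 0.5·1)/12 × 100 = 95.8

95.8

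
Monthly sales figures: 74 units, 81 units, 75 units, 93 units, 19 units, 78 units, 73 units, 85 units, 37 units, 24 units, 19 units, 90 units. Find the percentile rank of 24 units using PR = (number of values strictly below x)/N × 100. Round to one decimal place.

N = 12.
Strictly below 24: 2. Equal to 24: 1.
PR = 2/12 × 100 = 16.7

16.7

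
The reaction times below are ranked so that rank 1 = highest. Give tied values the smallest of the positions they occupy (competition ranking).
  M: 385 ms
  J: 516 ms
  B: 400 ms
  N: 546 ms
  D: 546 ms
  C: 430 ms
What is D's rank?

1

Sorted (descending): 546, 546, 516, 430, 400, 385
The 2 values of 546 occupy positions 1–2 → each gets rank 1.
D has value 546 ms → rank 1.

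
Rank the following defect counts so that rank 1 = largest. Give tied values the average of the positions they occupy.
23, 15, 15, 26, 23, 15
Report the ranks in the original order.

Sorted (descending): 26, 23, 23, 15, 15, 15
The 2 values of 23 occupy positions 2–3 → average rank (2+3)/2 = 2.5.
The 3 values of 15 occupy positions 4–6 → average rank 5.

2.5, 5, 5, 1, 2.5, 5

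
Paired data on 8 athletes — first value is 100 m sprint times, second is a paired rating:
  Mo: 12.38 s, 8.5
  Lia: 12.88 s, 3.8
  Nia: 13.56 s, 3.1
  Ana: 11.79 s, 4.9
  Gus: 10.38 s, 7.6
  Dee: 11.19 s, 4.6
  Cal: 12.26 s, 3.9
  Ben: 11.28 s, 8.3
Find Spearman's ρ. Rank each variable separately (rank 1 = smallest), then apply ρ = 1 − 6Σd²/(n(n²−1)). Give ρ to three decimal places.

Ranks of variable 1: 6, 7, 8, 4, 1, 2, 5, 3
Ranks of variable 2: 8, 2, 1, 5, 6, 4, 3, 7
d = r₁ − r₂: -2, 5, 7, -1, -5, -2, 2, -4
d²: 4, 25, 49, 1, 25, 4, 4, 16; Σd² = 128
ρ = 1 − 6·128/(8·63) = 1 − 768/504 = -0.524

-0.524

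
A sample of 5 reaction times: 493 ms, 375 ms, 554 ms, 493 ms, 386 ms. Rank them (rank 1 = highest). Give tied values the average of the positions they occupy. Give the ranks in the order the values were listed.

2.5, 5, 1, 2.5, 4

Sorted (descending): 554, 493, 493, 386, 375
The 2 values of 493 occupy positions 2–3 → average rank (2+3)/2 = 2.5.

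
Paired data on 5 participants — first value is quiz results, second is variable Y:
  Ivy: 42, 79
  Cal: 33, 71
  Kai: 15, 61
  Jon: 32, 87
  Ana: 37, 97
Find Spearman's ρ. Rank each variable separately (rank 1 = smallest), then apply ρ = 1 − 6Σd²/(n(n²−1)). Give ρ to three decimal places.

Ranks of variable 1: 5, 3, 1, 2, 4
Ranks of variable 2: 3, 2, 1, 4, 5
d = r₁ − r₂: 2, 1, 0, -2, -1
d²: 4, 1, 0, 4, 1; Σd² = 10
ρ = 1 − 6·10/(5·24) = 1 − 60/120 = 0.500

0.500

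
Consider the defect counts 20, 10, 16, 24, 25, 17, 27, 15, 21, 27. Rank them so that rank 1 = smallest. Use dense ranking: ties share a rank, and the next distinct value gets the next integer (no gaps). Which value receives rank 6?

Sorted (ascending): 10, 15, 16, 17, 20, 21, 24, 25, 27, 27
The 2 values of 27 share dense rank 9.
Remaining distinct values take the next consecutive integers.
Rank 6 → value 21.

21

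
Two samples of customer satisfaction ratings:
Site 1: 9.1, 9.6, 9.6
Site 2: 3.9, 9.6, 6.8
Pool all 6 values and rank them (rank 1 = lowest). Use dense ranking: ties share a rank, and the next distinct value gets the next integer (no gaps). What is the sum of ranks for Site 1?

11

Sorted (ascending): 3.9, 6.8, 9.1, 9.6, 9.6, 9.6
The 3 values of 9.6 share dense rank 4.
Remaining distinct values take the next consecutive integers.
Site 1 values → pooled ranks: 9.1→3, 9.6→4, 9.6→4
Rank sum = 3 + 4 + 4 = 11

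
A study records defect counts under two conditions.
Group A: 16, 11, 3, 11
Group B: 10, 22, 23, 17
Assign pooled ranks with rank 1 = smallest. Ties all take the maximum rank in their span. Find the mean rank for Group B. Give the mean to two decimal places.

Sorted (ascending): 3, 10, 11, 11, 16, 17, 22, 23
The 2 values of 11 occupy positions 3–4 → each gets rank 4.
Group B values → pooled ranks: 10→2, 22→7, 23→8, 17→6
Mean rank = (2 + 7 + 8 + 6) / 4 = 5.75

5.75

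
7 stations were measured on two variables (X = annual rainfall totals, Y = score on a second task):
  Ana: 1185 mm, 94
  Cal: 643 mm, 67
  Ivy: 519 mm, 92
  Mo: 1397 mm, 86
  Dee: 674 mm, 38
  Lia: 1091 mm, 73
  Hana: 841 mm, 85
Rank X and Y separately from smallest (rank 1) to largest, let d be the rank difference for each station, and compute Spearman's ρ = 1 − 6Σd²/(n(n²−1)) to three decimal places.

0.321

Ranks of variable 1: 6, 2, 1, 7, 3, 5, 4
Ranks of variable 2: 7, 2, 6, 5, 1, 3, 4
d = r₁ − r₂: -1, 0, -5, 2, 2, 2, 0
d²: 1, 0, 25, 4, 4, 4, 0; Σd² = 38
ρ = 1 − 6·38/(7·48) = 1 − 228/336 = 0.321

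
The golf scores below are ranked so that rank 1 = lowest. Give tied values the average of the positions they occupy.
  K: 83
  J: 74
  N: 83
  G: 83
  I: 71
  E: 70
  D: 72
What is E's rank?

Sorted (ascending): 70, 71, 72, 74, 83, 83, 83
The 3 values of 83 occupy positions 5–7 → average rank 6.
E has value 70 → rank 1.

1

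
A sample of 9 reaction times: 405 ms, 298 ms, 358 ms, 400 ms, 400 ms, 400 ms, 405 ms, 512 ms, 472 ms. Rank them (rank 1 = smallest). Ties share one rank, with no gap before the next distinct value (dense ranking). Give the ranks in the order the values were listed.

4, 1, 2, 3, 3, 3, 4, 6, 5

Sorted (ascending): 298, 358, 400, 400, 400, 405, 405, 472, 512
The 3 values of 400 share dense rank 3.
The 2 values of 405 share dense rank 4.
Remaining distinct values take the next consecutive integers.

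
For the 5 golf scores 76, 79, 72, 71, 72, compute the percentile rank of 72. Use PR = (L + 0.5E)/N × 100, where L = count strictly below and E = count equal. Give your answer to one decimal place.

N = 5.
Strictly below 72: 1. Equal to 72: 2.
PR = (1 + 0.5·2)/5 × 100 = 40.0

40.0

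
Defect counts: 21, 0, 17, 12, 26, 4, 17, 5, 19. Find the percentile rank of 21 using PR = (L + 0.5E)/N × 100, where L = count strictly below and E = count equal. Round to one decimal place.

83.3

N = 9.
Strictly below 21: 7. Equal to 21: 1.
PR = (7 + 0.5·1)/9 × 100 = 83.3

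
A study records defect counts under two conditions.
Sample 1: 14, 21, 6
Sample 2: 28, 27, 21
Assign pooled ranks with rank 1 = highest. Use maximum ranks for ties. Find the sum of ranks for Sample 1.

15

Sorted (descending): 28, 27, 21, 21, 14, 6
The 2 values of 21 occupy positions 3–4 → each gets rank 4.
Sample 1 values → pooled ranks: 14→5, 21→4, 6→6
Rank sum = 5 + 4 + 6 = 15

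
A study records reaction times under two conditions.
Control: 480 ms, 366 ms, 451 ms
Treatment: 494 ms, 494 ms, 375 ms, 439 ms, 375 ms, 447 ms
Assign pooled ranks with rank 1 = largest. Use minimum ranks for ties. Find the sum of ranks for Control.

Sorted (descending): 494, 494, 480, 451, 447, 439, 375, 375, 366
The 2 values of 494 occupy positions 1–2 → each gets rank 1.
The 2 values of 375 occupy positions 7–8 → each gets rank 7.
Control values → pooled ranks: 480→3, 366→9, 451→4
Rank sum = 3 + 9 + 4 = 16

16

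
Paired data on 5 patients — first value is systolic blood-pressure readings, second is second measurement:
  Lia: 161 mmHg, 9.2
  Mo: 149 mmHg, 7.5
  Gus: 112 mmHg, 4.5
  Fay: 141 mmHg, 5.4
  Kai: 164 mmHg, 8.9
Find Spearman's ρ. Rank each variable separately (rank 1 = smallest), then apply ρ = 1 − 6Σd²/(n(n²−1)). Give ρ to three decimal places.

0.900

Ranks of variable 1: 4, 3, 1, 2, 5
Ranks of variable 2: 5, 3, 1, 2, 4
d = r₁ − r₂: -1, 0, 0, 0, 1
d²: 1, 0, 0, 0, 1; Σd² = 2
ρ = 1 − 6·2/(5·24) = 1 − 12/120 = 0.900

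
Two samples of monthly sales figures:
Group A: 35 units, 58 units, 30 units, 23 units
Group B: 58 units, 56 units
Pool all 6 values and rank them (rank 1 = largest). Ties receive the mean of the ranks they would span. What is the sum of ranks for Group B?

Sorted (descending): 58, 58, 56, 35, 30, 23
The 2 values of 58 occupy positions 1–2 → average rank (1+2)/2 = 1.5.
Group B values → pooled ranks: 58→1.5, 56→3
Rank sum = 1.5 + 3 = 4.5

4.5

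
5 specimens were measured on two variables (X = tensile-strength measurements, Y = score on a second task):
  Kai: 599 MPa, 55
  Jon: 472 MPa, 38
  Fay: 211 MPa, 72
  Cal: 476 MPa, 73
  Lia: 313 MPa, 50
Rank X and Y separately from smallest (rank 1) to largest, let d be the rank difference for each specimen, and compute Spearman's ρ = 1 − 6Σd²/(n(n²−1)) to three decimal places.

Ranks of variable 1: 5, 3, 1, 4, 2
Ranks of variable 2: 3, 1, 4, 5, 2
d = r₁ − r₂: 2, 2, -3, -1, 0
d²: 4, 4, 9, 1, 0; Σd² = 18
ρ = 1 − 6·18/(5·24) = 1 − 108/120 = 0.100

0.100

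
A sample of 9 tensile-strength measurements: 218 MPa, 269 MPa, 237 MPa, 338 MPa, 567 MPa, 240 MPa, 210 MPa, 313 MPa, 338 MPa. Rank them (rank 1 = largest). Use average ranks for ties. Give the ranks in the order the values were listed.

Sorted (descending): 567, 338, 338, 313, 269, 240, 237, 218, 210
The 2 values of 338 occupy positions 2–3 → average rank (2+3)/2 = 2.5.

8, 5, 7, 2.5, 1, 6, 9, 4, 2.5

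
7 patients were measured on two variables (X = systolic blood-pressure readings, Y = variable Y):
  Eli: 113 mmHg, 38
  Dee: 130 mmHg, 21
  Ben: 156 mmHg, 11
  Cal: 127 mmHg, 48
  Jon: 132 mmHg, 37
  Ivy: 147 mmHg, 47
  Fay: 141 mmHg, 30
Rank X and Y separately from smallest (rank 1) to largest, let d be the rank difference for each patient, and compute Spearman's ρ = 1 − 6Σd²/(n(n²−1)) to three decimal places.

-0.464

Ranks of variable 1: 1, 3, 7, 2, 4, 6, 5
Ranks of variable 2: 5, 2, 1, 7, 4, 6, 3
d = r₁ − r₂: -4, 1, 6, -5, 0, 0, 2
d²: 16, 1, 36, 25, 0, 0, 4; Σd² = 82
ρ = 1 − 6·82/(7·48) = 1 − 492/336 = -0.464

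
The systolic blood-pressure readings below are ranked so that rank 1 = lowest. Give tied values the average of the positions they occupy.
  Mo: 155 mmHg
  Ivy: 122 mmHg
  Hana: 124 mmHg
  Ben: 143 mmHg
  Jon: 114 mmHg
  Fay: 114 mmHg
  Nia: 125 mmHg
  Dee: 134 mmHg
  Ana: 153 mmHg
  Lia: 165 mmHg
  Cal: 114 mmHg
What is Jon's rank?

2

Sorted (ascending): 114, 114, 114, 122, 124, 125, 134, 143, 153, 155, 165
The 3 values of 114 occupy positions 1–3 → average rank 2.
Jon has value 114 mmHg → rank 2.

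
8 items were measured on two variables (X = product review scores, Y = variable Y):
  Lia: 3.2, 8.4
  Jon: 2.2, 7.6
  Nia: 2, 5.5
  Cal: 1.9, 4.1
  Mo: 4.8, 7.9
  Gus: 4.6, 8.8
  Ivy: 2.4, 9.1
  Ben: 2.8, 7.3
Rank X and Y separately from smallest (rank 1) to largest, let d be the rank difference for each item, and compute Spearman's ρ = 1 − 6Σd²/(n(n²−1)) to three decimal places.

0.643

Ranks of variable 1: 6, 3, 2, 1, 8, 7, 4, 5
Ranks of variable 2: 6, 4, 2, 1, 5, 7, 8, 3
d = r₁ − r₂: 0, -1, 0, 0, 3, 0, -4, 2
d²: 0, 1, 0, 0, 9, 0, 16, 4; Σd² = 30
ρ = 1 − 6·30/(8·63) = 1 − 180/504 = 0.643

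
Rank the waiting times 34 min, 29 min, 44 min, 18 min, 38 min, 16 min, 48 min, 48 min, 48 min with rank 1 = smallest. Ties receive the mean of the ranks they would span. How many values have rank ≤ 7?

Sorted (ascending): 16, 18, 29, 34, 38, 44, 48, 48, 48
The 3 values of 48 occupy positions 7–9 → average rank 8.
Ranks ≤ 7: {1, 2, 3, 4, 5, 6} → 6 values.

6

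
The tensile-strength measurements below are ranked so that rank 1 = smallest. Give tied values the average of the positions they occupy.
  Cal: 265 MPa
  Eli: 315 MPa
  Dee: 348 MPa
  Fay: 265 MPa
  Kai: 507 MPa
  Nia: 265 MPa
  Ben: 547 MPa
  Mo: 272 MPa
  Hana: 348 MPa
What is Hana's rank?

Sorted (ascending): 265, 265, 265, 272, 315, 348, 348, 507, 547
The 3 values of 265 occupy positions 1–3 → average rank 2.
The 2 values of 348 occupy positions 6–7 → average rank (6+7)/2 = 6.5.
Hana has value 348 MPa → rank 6.5.

6.5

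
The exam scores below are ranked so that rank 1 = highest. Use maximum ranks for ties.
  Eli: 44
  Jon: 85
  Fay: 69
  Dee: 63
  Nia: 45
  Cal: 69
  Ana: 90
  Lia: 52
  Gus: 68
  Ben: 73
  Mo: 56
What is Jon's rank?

2

Sorted (descending): 90, 85, 73, 69, 69, 68, 63, 56, 52, 45, 44
The 2 values of 69 occupy positions 4–5 → each gets rank 5.
Jon has value 85 → rank 2.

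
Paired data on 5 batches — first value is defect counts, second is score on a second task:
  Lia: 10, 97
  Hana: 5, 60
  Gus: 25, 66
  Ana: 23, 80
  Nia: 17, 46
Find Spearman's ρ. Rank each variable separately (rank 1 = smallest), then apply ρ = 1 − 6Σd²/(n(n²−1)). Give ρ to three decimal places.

0.100

Ranks of variable 1: 2, 1, 5, 4, 3
Ranks of variable 2: 5, 2, 3, 4, 1
d = r₁ − r₂: -3, -1, 2, 0, 2
d²: 9, 1, 4, 0, 4; Σd² = 18
ρ = 1 − 6·18/(5·24) = 1 − 108/120 = 0.100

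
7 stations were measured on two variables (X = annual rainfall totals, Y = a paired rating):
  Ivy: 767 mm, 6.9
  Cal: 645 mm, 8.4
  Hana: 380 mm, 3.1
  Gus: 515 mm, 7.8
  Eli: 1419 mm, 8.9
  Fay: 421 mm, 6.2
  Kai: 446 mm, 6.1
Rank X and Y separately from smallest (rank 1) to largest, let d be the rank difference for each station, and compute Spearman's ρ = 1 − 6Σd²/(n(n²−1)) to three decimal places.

0.857

Ranks of variable 1: 6, 5, 1, 4, 7, 2, 3
Ranks of variable 2: 4, 6, 1, 5, 7, 3, 2
d = r₁ − r₂: 2, -1, 0, -1, 0, -1, 1
d²: 4, 1, 0, 1, 0, 1, 1; Σd² = 8
ρ = 1 − 6·8/(7·48) = 1 − 48/336 = 0.857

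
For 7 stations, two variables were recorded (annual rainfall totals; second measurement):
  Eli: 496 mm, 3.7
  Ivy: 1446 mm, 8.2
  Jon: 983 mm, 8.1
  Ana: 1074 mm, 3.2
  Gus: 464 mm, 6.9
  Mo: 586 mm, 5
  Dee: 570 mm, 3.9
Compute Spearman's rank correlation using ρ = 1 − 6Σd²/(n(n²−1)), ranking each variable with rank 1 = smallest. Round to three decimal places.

Ranks of variable 1: 2, 7, 5, 6, 1, 4, 3
Ranks of variable 2: 2, 7, 6, 1, 5, 4, 3
d = r₁ − r₂: 0, 0, -1, 5, -4, 0, 0
d²: 0, 0, 1, 25, 16, 0, 0; Σd² = 42
ρ = 1 − 6·42/(7·48) = 1 − 252/336 = 0.250

0.250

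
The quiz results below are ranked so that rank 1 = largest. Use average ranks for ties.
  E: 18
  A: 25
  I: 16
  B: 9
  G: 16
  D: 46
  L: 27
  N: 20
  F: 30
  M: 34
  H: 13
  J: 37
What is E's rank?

8

Sorted (descending): 46, 37, 34, 30, 27, 25, 20, 18, 16, 16, 13, 9
The 2 values of 16 occupy positions 9–10 → average rank (9+10)/2 = 9.5.
E has value 18 → rank 8.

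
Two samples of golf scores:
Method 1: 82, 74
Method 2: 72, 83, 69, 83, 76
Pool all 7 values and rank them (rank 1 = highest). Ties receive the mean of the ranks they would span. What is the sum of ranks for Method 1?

8

Sorted (descending): 83, 83, 82, 76, 74, 72, 69
The 2 values of 83 occupy positions 1–2 → average rank (1+2)/2 = 1.5.
Method 1 values → pooled ranks: 82→3, 74→5
Rank sum = 3 + 5 = 8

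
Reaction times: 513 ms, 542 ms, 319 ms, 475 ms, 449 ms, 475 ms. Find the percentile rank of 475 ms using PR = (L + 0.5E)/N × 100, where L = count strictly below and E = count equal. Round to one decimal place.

50.0

N = 6.
Strictly below 475: 2. Equal to 475: 2.
PR = (2 + 0.5·2)/6 × 100 = 50.0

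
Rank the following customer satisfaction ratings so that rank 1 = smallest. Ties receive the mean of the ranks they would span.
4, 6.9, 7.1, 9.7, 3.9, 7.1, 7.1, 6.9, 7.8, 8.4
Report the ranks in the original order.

Sorted (ascending): 3.9, 4, 6.9, 6.9, 7.1, 7.1, 7.1, 7.8, 8.4, 9.7
The 2 values of 6.9 occupy positions 3–4 → average rank (3+4)/2 = 3.5.
The 3 values of 7.1 occupy positions 5–7 → average rank 6.

2, 3.5, 6, 10, 1, 6, 6, 3.5, 8, 9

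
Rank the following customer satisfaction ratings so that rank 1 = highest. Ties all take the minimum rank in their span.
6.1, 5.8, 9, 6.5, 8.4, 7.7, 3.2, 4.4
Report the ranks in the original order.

Sorted (descending): 9, 8.4, 7.7, 6.5, 6.1, 5.8, 4.4, 3.2
No ties — each value takes its position as its rank.

5, 6, 1, 4, 2, 3, 8, 7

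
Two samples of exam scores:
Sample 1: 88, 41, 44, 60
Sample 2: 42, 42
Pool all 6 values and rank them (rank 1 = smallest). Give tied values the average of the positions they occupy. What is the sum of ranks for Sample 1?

16

Sorted (ascending): 41, 42, 42, 44, 60, 88
The 2 values of 42 occupy positions 2–3 → average rank (2+3)/2 = 2.5.
Sample 1 values → pooled ranks: 88→6, 41→1, 44→4, 60→5
Rank sum = 6 + 1 + 4 + 5 = 16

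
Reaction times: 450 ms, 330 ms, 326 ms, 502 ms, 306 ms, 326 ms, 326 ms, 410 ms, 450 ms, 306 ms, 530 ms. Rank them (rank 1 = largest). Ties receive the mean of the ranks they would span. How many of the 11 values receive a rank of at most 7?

Sorted (descending): 530, 502, 450, 450, 410, 330, 326, 326, 326, 306, 306
The 2 values of 450 occupy positions 3–4 → average rank (3+4)/2 = 3.5.
The 3 values of 326 occupy positions 7–9 → average rank 8.
The 2 values of 306 occupy positions 10–11 → average rank (10+11)/2 = 10.5.
Ranks ≤ 7: {1, 2, 3.5, 3.5, 5, 6} → 6 values.

6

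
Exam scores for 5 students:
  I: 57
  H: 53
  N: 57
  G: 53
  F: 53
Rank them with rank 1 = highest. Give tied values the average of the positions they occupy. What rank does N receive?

1.5

Sorted (descending): 57, 57, 53, 53, 53
The 2 values of 57 occupy positions 1–2 → average rank (1+2)/2 = 1.5.
The 3 values of 53 occupy positions 3–5 → average rank 4.
N has value 57 → rank 1.5.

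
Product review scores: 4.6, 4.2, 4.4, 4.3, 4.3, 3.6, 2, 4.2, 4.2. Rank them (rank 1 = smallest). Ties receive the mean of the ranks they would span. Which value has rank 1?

Sorted (ascending): 2, 3.6, 4.2, 4.2, 4.2, 4.3, 4.3, 4.4, 4.6
The 3 values of 4.2 occupy positions 3–5 → average rank 4.
The 2 values of 4.3 occupy positions 6–7 → average rank (6+7)/2 = 6.5.
Rank 1 → value 2.

2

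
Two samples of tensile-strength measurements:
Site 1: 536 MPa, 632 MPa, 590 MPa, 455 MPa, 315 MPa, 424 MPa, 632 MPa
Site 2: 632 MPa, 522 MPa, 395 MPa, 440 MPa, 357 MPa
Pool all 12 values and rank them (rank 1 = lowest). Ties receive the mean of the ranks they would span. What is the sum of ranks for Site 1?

50

Sorted (ascending): 315, 357, 395, 424, 440, 455, 522, 536, 590, 632, 632, 632
The 3 values of 632 occupy positions 10–12 → average rank 11.
Site 1 values → pooled ranks: 536→8, 632→11, 590→9, 455→6, 315→1, 424→4, 632→11
Rank sum = 8 + 11 + 9 + 6 + 1 + 4 + 11 = 50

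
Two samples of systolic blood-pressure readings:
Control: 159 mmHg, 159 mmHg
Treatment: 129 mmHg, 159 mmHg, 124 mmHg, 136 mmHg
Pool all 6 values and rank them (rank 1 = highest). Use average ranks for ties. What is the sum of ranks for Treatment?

17

Sorted (descending): 159, 159, 159, 136, 129, 124
The 3 values of 159 occupy positions 1–3 → average rank 2.
Treatment values → pooled ranks: 129→5, 159→2, 124→6, 136→4
Rank sum = 5 + 2 + 6 + 4 = 17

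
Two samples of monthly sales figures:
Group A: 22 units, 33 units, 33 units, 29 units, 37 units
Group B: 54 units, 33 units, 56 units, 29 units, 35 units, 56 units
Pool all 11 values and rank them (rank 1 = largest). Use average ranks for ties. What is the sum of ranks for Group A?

Sorted (descending): 56, 56, 54, 37, 35, 33, 33, 33, 29, 29, 22
The 2 values of 56 occupy positions 1–2 → average rank (1+2)/2 = 1.5.
The 3 values of 33 occupy positions 6–8 → average rank 7.
The 2 values of 29 occupy positions 9–10 → average rank (9+10)/2 = 9.5.
Group A values → pooled ranks: 22→11, 33→7, 33→7, 29→9.5, 37→4
Rank sum = 11 + 7 + 7 + 9.5 + 4 = 38.5

38.5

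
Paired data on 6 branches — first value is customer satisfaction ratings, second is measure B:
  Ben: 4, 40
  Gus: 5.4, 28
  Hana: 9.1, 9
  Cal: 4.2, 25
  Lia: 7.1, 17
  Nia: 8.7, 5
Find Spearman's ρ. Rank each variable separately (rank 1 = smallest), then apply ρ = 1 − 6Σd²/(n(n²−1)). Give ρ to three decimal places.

Ranks of variable 1: 1, 3, 6, 2, 4, 5
Ranks of variable 2: 6, 5, 2, 4, 3, 1
d = r₁ − r₂: -5, -2, 4, -2, 1, 4
d²: 25, 4, 16, 4, 1, 16; Σd² = 66
ρ = 1 − 6·66/(6·35) = 1 − 396/210 = -0.886

-0.886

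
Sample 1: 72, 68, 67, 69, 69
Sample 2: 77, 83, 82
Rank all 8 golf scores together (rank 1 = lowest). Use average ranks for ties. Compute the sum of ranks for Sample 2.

Sorted (ascending): 67, 68, 69, 69, 72, 77, 82, 83
The 2 values of 69 occupy positions 3–4 → average rank (3+4)/2 = 3.5.
Sample 2 values → pooled ranks: 77→6, 83→8, 82→7
Rank sum = 6 + 8 + 7 = 21

21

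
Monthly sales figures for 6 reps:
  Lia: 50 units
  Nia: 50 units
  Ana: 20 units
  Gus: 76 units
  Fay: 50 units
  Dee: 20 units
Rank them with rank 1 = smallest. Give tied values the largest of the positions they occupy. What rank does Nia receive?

5

Sorted (ascending): 20, 20, 50, 50, 50, 76
The 2 values of 20 occupy positions 1–2 → each gets rank 2.
The 3 values of 50 occupy positions 3–5 → each gets rank 5.
Nia has value 50 units → rank 5.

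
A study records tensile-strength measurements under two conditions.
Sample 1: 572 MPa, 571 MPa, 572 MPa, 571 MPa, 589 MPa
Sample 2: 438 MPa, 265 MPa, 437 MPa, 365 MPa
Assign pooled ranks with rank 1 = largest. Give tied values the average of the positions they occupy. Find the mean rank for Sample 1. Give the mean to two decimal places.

Sorted (descending): 589, 572, 572, 571, 571, 438, 437, 365, 265
The 2 values of 572 occupy positions 2–3 → average rank (2+3)/2 = 2.5.
The 2 values of 571 occupy positions 4–5 → average rank (4+5)/2 = 4.5.
Sample 1 values → pooled ranks: 572→2.5, 571→4.5, 572→2.5, 571→4.5, 589→1
Mean rank = (2.5 + 4.5 + 2.5 + 4.5 + 1) / 5 = 3.00

3.00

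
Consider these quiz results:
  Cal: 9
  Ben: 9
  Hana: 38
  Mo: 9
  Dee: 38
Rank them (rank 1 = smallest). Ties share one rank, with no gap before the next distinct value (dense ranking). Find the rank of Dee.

Sorted (ascending): 9, 9, 9, 38, 38
The 3 values of 9 share dense rank 1.
The 2 values of 38 share dense rank 2.
Dee has value 38 → rank 2.

2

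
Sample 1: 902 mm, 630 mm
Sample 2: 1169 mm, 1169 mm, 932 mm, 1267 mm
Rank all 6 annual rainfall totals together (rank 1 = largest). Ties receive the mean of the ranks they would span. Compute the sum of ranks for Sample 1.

Sorted (descending): 1267, 1169, 1169, 932, 902, 630
The 2 values of 1169 occupy positions 2–3 → average rank (2+3)/2 = 2.5.
Sample 1 values → pooled ranks: 902→5, 630→6
Rank sum = 5 + 6 = 11

11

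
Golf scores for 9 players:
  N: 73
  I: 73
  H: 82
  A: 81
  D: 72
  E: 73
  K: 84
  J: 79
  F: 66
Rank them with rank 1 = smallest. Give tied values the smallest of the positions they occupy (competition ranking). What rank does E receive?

Sorted (ascending): 66, 72, 73, 73, 73, 79, 81, 82, 84
The 3 values of 73 occupy positions 3–5 → each gets rank 3.
E has value 73 → rank 3.

3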